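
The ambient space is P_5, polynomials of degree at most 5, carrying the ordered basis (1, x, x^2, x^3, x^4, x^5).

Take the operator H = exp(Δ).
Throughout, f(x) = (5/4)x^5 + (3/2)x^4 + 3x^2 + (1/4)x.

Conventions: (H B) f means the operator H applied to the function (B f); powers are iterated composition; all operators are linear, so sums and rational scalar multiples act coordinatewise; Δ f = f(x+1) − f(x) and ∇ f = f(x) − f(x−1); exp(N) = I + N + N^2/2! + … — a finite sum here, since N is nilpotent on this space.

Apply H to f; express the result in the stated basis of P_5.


order-1 term: (25/4)x^4 + (37/2)x^3 + (43/2)x^2 + (73/4)x + 6
order-2 term: (25/2)x^3 + (93/2)x^2 + (247/4)x + 129/4
order-3 term: (25/2)x^2 + (87/2)x + 161/4
order-4 term: (25/4)x + 14
order-5 term: 5/4
the series for exp(Δ) f terminates at order 5
exp(Δ) f = (5/4)x^5 + (31/4)x^4 + 31x^3 + (167/2)x^2 + 130x + 375/4

the result is g(x) = (5/4)x^5 + (31/4)x^4 + 31x^3 + (167/2)x^2 + 130x + 375/4


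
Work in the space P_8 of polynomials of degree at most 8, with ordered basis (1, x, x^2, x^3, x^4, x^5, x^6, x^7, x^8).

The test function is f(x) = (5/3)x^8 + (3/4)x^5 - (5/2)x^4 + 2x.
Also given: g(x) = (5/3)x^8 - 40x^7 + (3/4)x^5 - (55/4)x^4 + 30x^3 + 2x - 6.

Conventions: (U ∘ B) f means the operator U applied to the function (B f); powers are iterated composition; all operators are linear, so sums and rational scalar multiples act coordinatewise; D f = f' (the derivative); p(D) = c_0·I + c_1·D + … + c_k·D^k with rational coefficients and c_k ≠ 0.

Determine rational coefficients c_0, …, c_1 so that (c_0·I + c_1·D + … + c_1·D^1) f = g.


p(D) = I − 3·D, i.e. c_0 = 1, c_1 = -3

D^0 f = (5/3)x^8 + (3/4)x^5 - (5/2)x^4 + 2x
D^1 f = (40/3)x^7 + (15/4)x^4 - 10x^3 + 2
matching coefficients of g against c_0 f + c_1 Df + … from the top degree down determines the c_i
solution: c_0 = 1, c_1 = -3


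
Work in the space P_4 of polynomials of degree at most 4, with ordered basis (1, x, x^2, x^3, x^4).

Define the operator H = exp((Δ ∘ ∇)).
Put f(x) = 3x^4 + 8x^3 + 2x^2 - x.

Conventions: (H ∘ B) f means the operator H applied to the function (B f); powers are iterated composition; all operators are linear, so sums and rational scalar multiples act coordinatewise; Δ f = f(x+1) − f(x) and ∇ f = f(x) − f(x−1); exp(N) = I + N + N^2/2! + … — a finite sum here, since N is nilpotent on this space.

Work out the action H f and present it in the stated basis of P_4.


order-1 term: 36x^2 + 48x + 10
order-2 term: 36
the series for exp((Δ ∘ ∇)) f terminates at order 2
exp((Δ ∘ ∇)) f = 3x^4 + 8x^3 + 38x^2 + 47x + 46

the image equals g(x) = 3x^4 + 8x^3 + 38x^2 + 47x + 46


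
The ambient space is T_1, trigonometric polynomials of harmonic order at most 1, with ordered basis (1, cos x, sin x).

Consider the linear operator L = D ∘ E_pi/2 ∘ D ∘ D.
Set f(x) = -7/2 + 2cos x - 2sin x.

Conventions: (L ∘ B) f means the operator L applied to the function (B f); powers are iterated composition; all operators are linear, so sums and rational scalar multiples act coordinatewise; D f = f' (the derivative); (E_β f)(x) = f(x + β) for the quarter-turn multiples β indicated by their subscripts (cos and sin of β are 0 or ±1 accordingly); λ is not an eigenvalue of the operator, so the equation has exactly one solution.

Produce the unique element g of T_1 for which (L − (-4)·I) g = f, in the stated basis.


the image equals g(x) = -7/8 + (2/5)cos x - (2/5)sin x

write g with unknown coordinates in the stated basis and equate coefficients in (L − (-4)·I) g = f
solving from the highest basis element down gives g = -7/8 + (2/5)cos x - (2/5)sin x
check: L g = (2/5)cos x - (2/5)sin x
so L g − (-4)·g = -7/2 + 2cos x - 2sin x = f ✓


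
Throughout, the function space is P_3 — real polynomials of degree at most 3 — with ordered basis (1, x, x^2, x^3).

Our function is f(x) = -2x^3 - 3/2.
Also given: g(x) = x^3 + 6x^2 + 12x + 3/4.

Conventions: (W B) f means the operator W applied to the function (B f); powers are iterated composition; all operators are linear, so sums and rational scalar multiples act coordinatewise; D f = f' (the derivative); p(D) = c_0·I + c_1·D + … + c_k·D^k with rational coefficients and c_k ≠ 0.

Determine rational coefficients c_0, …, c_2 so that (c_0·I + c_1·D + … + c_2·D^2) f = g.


c_0 = -1/2, c_1 = -1, c_2 = -1

D^0 f = -2x^3 - 3/2
D^1 f = -6x^2
D^2 f = -12x
matching coefficients of g against c_0 f + c_1 Df + … from the top degree down determines the c_i
solution: c_0 = -1/2, c_1 = -1, c_2 = -1


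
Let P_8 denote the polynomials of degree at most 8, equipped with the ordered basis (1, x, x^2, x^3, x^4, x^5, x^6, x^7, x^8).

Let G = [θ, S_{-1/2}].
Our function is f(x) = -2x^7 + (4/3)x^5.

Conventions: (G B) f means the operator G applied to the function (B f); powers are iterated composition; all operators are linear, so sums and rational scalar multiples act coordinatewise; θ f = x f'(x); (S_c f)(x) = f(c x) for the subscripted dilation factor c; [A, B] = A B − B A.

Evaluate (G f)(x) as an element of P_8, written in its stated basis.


g(x) = 0

S_{-1/2} f = (1/64)x^7 - (1/24)x^5
θ S_{-1/2} f = (7/64)x^7 - (5/24)x^5
θ f = -14x^7 + (20/3)x^5
S_{-1/2} θ f = (7/64)x^7 - (5/24)x^5
[θ, S_{-1/2}] f = 0


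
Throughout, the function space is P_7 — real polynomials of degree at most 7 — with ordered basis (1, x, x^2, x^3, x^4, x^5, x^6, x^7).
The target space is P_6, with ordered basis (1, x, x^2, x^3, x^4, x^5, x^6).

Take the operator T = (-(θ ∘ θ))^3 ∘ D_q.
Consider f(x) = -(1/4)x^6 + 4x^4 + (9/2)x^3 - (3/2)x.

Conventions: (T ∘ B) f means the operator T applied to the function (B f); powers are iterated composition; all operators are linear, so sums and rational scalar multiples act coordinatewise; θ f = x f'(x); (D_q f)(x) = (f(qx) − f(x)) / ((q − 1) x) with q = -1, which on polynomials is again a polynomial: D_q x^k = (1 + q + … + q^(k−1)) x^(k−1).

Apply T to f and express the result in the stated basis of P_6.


D_q f = (9/2)x^2 - 3/2
θ D_q f = 9x^2
θ θ D_q f = 18x^2
(-(θ ∘ θ)) D_q f = -18x^2
θ (-(θ ∘ θ)) D_q f = -36x^2
θ θ (-(θ ∘ θ)) D_q f = -72x^2
(-(θ ∘ θ)) (-(θ ∘ θ)) D_q f = 72x^2
θ (-(θ ∘ θ)) (-(θ ∘ θ)) D_q f = 144x^2
θ θ (-(θ ∘ θ)) (-(θ ∘ θ)) D_q f = 288x^2
(-(θ ∘ θ)) (-(θ ∘ θ)) (-(θ ∘ θ)) D_q f = -288x^2

the image equals g(x) = -288x^2


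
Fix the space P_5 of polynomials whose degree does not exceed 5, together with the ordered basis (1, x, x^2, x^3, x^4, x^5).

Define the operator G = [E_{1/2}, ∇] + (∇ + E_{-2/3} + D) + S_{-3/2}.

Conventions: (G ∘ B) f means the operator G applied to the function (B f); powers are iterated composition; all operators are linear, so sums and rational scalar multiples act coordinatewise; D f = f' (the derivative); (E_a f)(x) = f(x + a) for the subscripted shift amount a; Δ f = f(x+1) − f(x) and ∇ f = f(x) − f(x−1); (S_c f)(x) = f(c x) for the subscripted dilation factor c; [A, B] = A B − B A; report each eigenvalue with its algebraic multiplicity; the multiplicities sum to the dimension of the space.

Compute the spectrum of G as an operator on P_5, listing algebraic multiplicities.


image of 1: 2
image of x: -(1/2)x + 4/3
image of x^2: (13/4)x^2 + (8/3)x - 5/9
image of x^3: -(19/8)x^3 + 4x^2 - (5/3)x + 19/27
image of x^4: (97/16)x^4 + (16/3)x^3 - (10/3)x^2 + (76/27)x - 65/81
image of x^5: -(211/32)x^5 + (20/3)x^4 - (50/9)x^3 + (190/27)x^2 - (325/81)x + 211/243
the matrix is upper triangular; its diagonal is (2, -1/2, 13/4, -19/8, 97/16, -211/32)
for a triangular matrix the eigenvalues are the diagonal entries, with algebraic multiplicity their repetition count

λ = -211/32 (multiplicity 1), λ = -19/8 (multiplicity 1), λ = -1/2 (multiplicity 1), λ = 2 (multiplicity 1), λ = 13/4 (multiplicity 1), λ = 97/16 (multiplicity 1)


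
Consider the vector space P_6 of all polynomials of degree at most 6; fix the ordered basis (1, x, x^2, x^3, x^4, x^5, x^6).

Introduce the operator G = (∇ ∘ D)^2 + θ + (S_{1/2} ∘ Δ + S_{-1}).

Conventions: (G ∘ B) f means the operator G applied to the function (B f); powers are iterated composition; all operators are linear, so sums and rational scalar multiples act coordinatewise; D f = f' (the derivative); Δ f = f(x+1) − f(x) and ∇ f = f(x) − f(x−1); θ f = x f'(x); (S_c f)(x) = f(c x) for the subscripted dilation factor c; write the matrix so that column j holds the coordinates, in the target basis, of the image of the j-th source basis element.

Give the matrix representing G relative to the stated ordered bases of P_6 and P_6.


image of 1: 1
image of x: 1
image of x^2: 3x^2 + x + 1
image of x^3: 2x^3 + (3/4)x^2 + (3/2)x + 1
image of x^4: 5x^4 + (1/2)x^3 + (3/2)x^2 + 2x + 25
image of x^5: 4x^5 + (5/16)x^4 + (5/4)x^3 + (5/2)x^2 + (245/2)x - 119
image of x^6: 7x^6 + (3/16)x^5 + (15/16)x^4 + (5/2)x^3 + (1455/4)x^2 - 717x + 421
each image's coordinates form column j of the matrix

the matrix is [[1, 1, 1, 1, 25, -119, 421]; [0, 0, 1, 3/2, 2, 245/2, -717]; [0, 0, 3, 3/4, 3/2, 5/2, 1455/4]; [0, 0, 0, 2, 1/2, 5/4, 5/2]; [0, 0, 0, 0, 5, 5/16, 15/16]; [0, 0, 0, 0, 0, 4, 3/16]; [0, 0, 0, 0, 0, 0, 7]] (rows listed top to bottom)


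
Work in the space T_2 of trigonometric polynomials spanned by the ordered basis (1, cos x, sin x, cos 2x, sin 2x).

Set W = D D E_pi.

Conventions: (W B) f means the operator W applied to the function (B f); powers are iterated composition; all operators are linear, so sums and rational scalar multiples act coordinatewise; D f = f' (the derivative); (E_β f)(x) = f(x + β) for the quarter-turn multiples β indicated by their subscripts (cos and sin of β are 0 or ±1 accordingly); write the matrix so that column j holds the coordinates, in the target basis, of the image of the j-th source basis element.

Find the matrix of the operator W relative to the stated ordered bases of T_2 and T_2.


image of 1: 0
image of cos x: cos x
image of sin x: sin x
image of cos 2x: -4cos 2x
image of sin 2x: -4sin 2x
each image's coordinates form column j of the matrix

the matrix is [[0, 0, 0, 0, 0]; [0, 1, 0, 0, 0]; [0, 0, 1, 0, 0]; [0, 0, 0, -4, 0]; [0, 0, 0, 0, -4]] (rows listed top to bottom)


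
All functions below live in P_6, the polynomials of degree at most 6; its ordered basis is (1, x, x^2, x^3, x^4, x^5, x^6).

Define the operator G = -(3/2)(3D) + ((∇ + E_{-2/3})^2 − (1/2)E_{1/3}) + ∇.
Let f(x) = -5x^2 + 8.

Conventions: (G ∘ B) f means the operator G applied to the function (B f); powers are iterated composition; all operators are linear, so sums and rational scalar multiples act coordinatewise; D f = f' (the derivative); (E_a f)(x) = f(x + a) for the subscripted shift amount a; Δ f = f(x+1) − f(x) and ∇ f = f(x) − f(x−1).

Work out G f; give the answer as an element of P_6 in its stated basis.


D f = -10x
(3D) f = -30x
(-(3/2)(3D)) f = 45x
∇ f = -10x + 5
E_{-2/3} f = -5x^2 + (20/3)x + 52/9
(∇ + E_{-2/3}) f = -5x^2 - (10/3)x + 97/9
∇ (∇ + E_{-2/3}) f = -10x + 5/3
E_{-2/3} (∇ + E_{-2/3}) f = -5x^2 + (10/3)x + 97/9
(∇ + E_{-2/3}) (∇ + E_{-2/3}) f = -5x^2 - (20/3)x + 112/9
E_{1/3} f = -5x^2 - (10/3)x + 67/9
(-(1/2)E_{1/3}) f = (5/2)x^2 + (5/3)x - 67/18
((∇ + E_{-2/3})^2 − (1/2)E_{1/3}) f = -(5/2)x^2 - 5x + 157/18
∇ f = -10x + 5
(-(3/2)(3D) + ((∇ + E_{-2/3})^2 − (1/2)E_{1/3}) + ∇) f = -(5/2)x^2 + 30x + 247/18

the result is g(x) = -(5/2)x^2 + 30x + 247/18


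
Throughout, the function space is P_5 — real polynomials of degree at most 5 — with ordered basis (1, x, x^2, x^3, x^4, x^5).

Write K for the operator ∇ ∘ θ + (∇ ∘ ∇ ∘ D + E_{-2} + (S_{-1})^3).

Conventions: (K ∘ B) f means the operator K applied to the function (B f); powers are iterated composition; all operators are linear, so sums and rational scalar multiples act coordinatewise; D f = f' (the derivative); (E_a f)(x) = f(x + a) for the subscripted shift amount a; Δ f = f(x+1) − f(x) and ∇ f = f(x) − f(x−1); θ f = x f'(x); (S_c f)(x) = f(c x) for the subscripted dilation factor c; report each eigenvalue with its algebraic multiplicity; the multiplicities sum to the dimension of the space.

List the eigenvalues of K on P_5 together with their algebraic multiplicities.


image of 1: 2
image of x: -1
image of x^2: 2x^2 + 2
image of x^3: 3x^2 + 3x + 1
image of x^4: 2x^4 + 8x^3 + 8x - 12
image of x^5: 15x^4 - 10x^3 + 30x^2 - 65x + 43
the matrix is upper triangular; its diagonal is (2, 0, 2, 0, 2, 0)
for a triangular matrix the eigenvalues are the diagonal entries, with algebraic multiplicity their repetition count

λ = 0 (multiplicity 3), λ = 2 (multiplicity 3)


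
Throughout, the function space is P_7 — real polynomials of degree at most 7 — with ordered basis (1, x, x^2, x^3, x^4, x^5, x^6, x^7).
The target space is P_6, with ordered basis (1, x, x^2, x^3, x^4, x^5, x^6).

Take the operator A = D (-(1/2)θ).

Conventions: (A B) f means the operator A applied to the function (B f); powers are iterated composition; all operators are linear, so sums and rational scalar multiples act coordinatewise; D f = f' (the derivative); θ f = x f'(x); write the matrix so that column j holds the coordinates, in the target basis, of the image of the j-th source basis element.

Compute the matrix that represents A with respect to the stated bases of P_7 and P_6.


the matrix is [[0, -1/2, 0, 0, 0, 0, 0, 0]; [0, 0, -2, 0, 0, 0, 0, 0]; [0, 0, 0, -9/2, 0, 0, 0, 0]; [0, 0, 0, 0, -8, 0, 0, 0]; [0, 0, 0, 0, 0, -25/2, 0, 0]; [0, 0, 0, 0, 0, 0, -18, 0]; [0, 0, 0, 0, 0, 0, 0, -49/2]] (rows listed top to bottom)

image of 1: 0
image of x: -1/2
image of x^2: -2x
image of x^3: -(9/2)x^2
image of x^4: -8x^3
image of x^5: -(25/2)x^4
image of x^6: -18x^5
image of x^7: -(49/2)x^6
each image's coordinates form column j of the matrix


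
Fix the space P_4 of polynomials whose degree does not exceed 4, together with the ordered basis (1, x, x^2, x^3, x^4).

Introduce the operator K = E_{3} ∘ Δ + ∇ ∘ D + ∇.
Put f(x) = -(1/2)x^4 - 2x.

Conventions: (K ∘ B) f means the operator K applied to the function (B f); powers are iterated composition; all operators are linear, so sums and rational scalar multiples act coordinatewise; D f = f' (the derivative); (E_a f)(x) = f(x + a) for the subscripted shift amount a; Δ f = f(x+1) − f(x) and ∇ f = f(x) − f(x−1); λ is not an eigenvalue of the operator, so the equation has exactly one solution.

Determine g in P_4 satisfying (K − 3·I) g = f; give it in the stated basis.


write g with unknown coordinates in the stated basis and equate coefficients in (K − 3·I) g = f
solving from the highest basis element down gives g = (1/6)x^4 + (4/9)x^3 + (32/9)x^2 + (452/27)x + 2893/81
check: K g = (4/3)x^3 + (32/3)x^2 + (434/9)x + 2893/27
so K g − 3·g = -(1/2)x^4 - 2x = f ✓

g(x) = (1/6)x^4 + (4/9)x^3 + (32/9)x^2 + (452/27)x + 2893/81


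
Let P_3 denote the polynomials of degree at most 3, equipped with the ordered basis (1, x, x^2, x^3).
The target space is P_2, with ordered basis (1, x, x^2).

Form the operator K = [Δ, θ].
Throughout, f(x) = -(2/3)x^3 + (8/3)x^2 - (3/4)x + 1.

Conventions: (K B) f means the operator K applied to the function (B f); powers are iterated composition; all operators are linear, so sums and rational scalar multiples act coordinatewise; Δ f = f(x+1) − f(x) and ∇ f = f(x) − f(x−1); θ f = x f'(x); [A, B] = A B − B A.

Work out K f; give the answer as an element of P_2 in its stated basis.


θ f = -2x^3 + (16/3)x^2 - (3/4)x
Δ θ f = -6x^2 + (14/3)x + 31/12
Δ f = -2x^2 + (10/3)x + 5/4
θ Δ f = -4x^2 + (10/3)x
[Δ, θ] f = -2x^2 + (4/3)x + 31/12

the image equals g(x) = -2x^2 + (4/3)x + 31/12


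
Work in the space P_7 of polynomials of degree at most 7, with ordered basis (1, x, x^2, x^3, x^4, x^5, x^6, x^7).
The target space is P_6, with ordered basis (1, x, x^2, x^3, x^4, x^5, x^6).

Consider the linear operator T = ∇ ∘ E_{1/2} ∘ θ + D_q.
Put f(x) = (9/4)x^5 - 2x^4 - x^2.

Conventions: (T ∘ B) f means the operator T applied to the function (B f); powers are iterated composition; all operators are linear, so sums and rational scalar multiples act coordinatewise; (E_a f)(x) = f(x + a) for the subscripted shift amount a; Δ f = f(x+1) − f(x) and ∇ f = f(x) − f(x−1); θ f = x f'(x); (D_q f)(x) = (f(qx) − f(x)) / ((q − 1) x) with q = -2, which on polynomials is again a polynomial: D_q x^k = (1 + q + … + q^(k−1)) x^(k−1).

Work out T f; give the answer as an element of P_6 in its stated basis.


g(x) = 81x^4 - 22x^3 + (225/8)x^2 - 11x + 45/64

θ f = (45/4)x^5 - 8x^4 - 2x^2
E_{1/2} θ f = (45/4)x^5 + (161/8)x^4 + (97/8)x^3 + (1/16)x^2 - (159/64)x - 83/128
∇ E_{1/2} θ f = (225/4)x^4 - 32x^3 + (225/8)x^2 - 12x + 45/64
D_q f = (99/4)x^4 + 10x^3 + x
(∇ ∘ E_{1/2} ∘ θ + D_q) f = 81x^4 - 22x^3 + (225/8)x^2 - 11x + 45/64


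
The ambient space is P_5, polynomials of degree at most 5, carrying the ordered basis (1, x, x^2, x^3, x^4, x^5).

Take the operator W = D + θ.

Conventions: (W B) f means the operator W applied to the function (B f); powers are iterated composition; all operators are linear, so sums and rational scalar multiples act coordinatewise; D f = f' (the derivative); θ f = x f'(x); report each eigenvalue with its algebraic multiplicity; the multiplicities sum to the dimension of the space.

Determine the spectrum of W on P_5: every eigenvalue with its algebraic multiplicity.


λ = 0 (multiplicity 1), λ = 1 (multiplicity 1), λ = 2 (multiplicity 1), λ = 3 (multiplicity 1), λ = 4 (multiplicity 1), λ = 5 (multiplicity 1)

image of 1: 0
image of x: x + 1
image of x^2: 2x^2 + 2x
image of x^3: 3x^3 + 3x^2
image of x^4: 4x^4 + 4x^3
image of x^5: 5x^5 + 5x^4
the matrix is upper triangular; its diagonal is (0, 1, 2, 3, 4, 5)
for a triangular matrix the eigenvalues are the diagonal entries, with algebraic multiplicity their repetition count


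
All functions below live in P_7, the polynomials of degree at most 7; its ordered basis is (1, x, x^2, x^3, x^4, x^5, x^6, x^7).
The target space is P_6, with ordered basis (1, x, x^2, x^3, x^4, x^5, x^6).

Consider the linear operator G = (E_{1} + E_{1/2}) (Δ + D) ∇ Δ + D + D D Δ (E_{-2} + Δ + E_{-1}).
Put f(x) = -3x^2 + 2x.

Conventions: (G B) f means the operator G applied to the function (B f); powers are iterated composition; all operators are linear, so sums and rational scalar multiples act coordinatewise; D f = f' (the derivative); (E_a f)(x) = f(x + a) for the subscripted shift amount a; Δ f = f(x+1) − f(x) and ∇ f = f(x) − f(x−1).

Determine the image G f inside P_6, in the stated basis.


the image equals g(x) = -6x + 2

Δ f = -6x - 1
∇ Δ f = -6
Δ (∇ Δ) f = 0
D (∇ Δ) f = 0
(Δ + D) (∇ Δ) f = 0
E_{1} (Δ + D) (∇ Δ) f = 0
E_{1/2} (Δ + D) (∇ Δ) f = 0
(E_{1} + E_{1/2}) (Δ + D) (∇ Δ) f = 0
D f = -6x + 2
E_{-2} f = -3x^2 + 14x - 16
Δ f = -6x - 1
E_{-1} f = -3x^2 + 8x - 5
(E_{-2} + Δ + E_{-1}) f = -6x^2 + 16x - 22
Δ (E_{-2} + Δ + E_{-1}) f = -12x + 10
D Δ (E_{-2} + Δ + E_{-1}) f = -12
D D Δ (E_{-2} + Δ + E_{-1}) f = 0
((E_{1} + E_{1/2}) (Δ + D) ∇ Δ + D + D D Δ (E_{-2} + Δ + E_{-1})) f = -6x + 2


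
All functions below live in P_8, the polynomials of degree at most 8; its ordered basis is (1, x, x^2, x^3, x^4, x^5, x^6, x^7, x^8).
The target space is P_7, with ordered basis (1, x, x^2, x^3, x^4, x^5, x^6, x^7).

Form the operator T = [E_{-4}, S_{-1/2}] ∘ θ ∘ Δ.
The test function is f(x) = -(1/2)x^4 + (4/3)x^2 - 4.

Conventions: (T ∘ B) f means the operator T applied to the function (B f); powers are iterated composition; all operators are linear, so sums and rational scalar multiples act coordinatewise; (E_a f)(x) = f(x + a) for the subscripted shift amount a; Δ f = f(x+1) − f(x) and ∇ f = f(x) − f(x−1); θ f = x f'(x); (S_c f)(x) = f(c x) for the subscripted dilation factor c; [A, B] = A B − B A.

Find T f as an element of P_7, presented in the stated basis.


the image equals g(x) = -27x^2 - 72x - 356

Δ f = -2x^3 - 3x^2 + (2/3)x + 5/6
θ Δ f = -6x^3 - 6x^2 + (2/3)x
S_{-1/2} θ Δ f = (3/4)x^3 - (3/2)x^2 - (1/3)x
E_{-4} S_{-1/2} θ Δ f = (3/4)x^3 - (21/2)x^2 + (143/3)x - 212/3
E_{-4} θ Δ f = -6x^3 + 66x^2 - (718/3)x + 856/3
S_{-1/2} E_{-4} θ Δ f = (3/4)x^3 + (33/2)x^2 + (359/3)x + 856/3
[E_{-4}, S_{-1/2}] θ Δ f = -27x^2 - 72x - 356


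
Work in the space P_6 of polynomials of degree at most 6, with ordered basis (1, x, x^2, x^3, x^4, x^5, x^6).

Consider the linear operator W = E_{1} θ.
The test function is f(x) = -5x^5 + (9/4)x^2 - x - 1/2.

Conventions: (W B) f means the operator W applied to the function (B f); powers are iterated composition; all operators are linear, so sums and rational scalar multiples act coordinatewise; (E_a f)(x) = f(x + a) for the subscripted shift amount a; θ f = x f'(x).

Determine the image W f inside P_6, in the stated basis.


the image equals g(x) = -25x^5 - 125x^4 - 250x^3 - (491/2)x^2 - 117x - 43/2

θ f = -25x^5 + (9/2)x^2 - x
E_{1} θ f = -25x^5 - 125x^4 - 250x^3 - (491/2)x^2 - 117x - 43/2


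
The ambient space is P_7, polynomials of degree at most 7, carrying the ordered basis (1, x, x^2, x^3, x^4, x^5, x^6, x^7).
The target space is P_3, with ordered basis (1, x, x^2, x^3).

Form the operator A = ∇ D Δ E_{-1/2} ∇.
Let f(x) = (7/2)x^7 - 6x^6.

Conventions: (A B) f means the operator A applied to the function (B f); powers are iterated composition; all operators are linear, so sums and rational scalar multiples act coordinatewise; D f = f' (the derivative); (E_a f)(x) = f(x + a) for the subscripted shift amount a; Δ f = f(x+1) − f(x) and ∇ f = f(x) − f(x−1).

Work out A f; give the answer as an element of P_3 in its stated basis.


∇ f = (49/2)x^6 - (219/2)x^5 + (425/2)x^4 - (485/2)x^3 + (327/2)x^2 - (121/2)x + 19/2
E_{-1/2} ∇ f = (49/2)x^6 - 183x^5 + (4625/8)x^4 - (2005/2)x^3 + (32187/32)x^2 - (8815/16)x + 16387/128
Δ (E_{-1/2} ∇) f = 147x^5 - (1095/2)x^4 + (1945/2)x^3 - (4005/4)x^2 + (8779/16)x - 4095/32
D Δ (E_{-1/2} ∇) f = 735x^4 - 2190x^3 + (5835/2)x^2 - (4005/2)x + 8779/16
∇ D Δ (E_{-1/2} ∇) f = 2940x^3 - 10980x^2 + 15345x - 7845

the result is g(x) = 2940x^3 - 10980x^2 + 15345x - 7845


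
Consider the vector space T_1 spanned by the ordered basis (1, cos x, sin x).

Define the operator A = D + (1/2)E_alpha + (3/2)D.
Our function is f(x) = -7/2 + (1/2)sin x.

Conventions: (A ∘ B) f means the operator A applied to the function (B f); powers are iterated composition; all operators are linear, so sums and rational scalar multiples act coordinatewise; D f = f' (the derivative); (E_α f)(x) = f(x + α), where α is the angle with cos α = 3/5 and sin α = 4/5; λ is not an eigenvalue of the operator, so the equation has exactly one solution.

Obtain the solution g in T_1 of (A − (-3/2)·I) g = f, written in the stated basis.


the result is g(x) = -7/4 - (29/233)cos x + (18/233)sin x

write g with unknown coordinates in the stated basis and equate coefficients in (A − (-3/2)·I) g = f
solving from the highest basis element down gives g = -7/4 - (29/233)cos x + (18/233)sin x
check: A g = -7/8 + (87/466)cos x + (179/466)sin x
so A g − (-3/2)·g = -7/2 + (1/2)sin x = f ✓


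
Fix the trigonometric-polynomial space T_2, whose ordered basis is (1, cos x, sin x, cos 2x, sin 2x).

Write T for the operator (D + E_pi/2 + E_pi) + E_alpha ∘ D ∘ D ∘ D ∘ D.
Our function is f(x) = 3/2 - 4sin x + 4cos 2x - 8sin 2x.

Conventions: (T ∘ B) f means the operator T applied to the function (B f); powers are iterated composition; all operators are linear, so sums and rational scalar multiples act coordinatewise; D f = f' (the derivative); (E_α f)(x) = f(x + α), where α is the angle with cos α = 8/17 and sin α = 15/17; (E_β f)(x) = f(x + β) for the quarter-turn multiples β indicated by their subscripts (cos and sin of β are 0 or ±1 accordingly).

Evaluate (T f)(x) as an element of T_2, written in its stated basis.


g(x) = 3 - (196/17)cos x + (36/17)sin x - (45648/289)cos 2x + (2936/289)sin 2x

D f = -4cos x - 16cos 2x - 8sin 2x
E_pi/2 f = 3/2 - 4cos x - 4cos 2x + 8sin 2x
E_pi f = 3/2 + 4sin x + 4cos 2x - 8sin 2x
(D + E_pi/2 + E_pi) f = 3 - 8cos x + 4sin x - 16cos 2x - 8sin 2x
D f = -4cos x - 16cos 2x - 8sin 2x
D D f = 4sin x - 16cos 2x + 32sin 2x
D (D ∘ D) f = 4cos x + 64cos 2x + 32sin 2x
D D (D ∘ D) f = -4sin x + 64cos 2x - 128sin 2x
E_alpha D D (D ∘ D) f = -(60/17)cos x - (32/17)sin x - (41024/289)cos 2x + (5248/289)sin 2x
((D + E_pi/2 + E_pi) + E_alpha ∘ D ∘ D ∘ D ∘ D) f = 3 - (196/17)cos x + (36/17)sin x - (45648/289)cos 2x + (2936/289)sin 2x


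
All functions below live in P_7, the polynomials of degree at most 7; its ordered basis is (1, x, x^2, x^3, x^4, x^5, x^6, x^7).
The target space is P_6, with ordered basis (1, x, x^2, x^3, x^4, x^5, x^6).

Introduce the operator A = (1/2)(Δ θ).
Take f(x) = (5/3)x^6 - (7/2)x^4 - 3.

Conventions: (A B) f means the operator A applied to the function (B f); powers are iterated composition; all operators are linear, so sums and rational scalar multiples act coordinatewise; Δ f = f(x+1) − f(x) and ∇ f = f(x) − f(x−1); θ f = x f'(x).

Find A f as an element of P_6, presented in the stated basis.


the image equals g(x) = 30x^5 + 75x^4 + 72x^3 + 33x^2 + 2x - 2

θ f = 10x^6 - 14x^4
Δ θ f = 60x^5 + 150x^4 + 144x^3 + 66x^2 + 4x - 4
((1/2)(Δ θ)) f = 30x^5 + 75x^4 + 72x^3 + 33x^2 + 2x - 2


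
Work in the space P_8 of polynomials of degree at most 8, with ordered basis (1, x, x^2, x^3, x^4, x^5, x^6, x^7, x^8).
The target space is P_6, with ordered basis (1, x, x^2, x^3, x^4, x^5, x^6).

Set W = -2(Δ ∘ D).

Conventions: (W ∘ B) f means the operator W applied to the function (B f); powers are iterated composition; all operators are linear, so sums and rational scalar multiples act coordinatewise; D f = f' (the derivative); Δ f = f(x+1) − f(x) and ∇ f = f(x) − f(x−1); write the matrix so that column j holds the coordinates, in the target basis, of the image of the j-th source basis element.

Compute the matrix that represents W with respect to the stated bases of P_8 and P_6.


image of 1: 0
image of x: 0
image of x^2: -4
image of x^3: -12x - 6
image of x^4: -24x^2 - 24x - 8
image of x^5: -40x^3 - 60x^2 - 40x - 10
image of x^6: -60x^4 - 120x^3 - 120x^2 - 60x - 12
image of x^7: -84x^5 - 210x^4 - 280x^3 - 210x^2 - 84x - 14
image of x^8: -112x^6 - 336x^5 - 560x^4 - 560x^3 - 336x^2 - 112x - 16
each image's coordinates form column j of the matrix

the matrix is [[0, 0, -4, -6, -8, -10, -12, -14, -16]; [0, 0, 0, -12, -24, -40, -60, -84, -112]; [0, 0, 0, 0, -24, -60, -120, -210, -336]; [0, 0, 0, 0, 0, -40, -120, -280, -560]; [0, 0, 0, 0, 0, 0, -60, -210, -560]; [0, 0, 0, 0, 0, 0, 0, -84, -336]; [0, 0, 0, 0, 0, 0, 0, 0, -112]] (rows listed top to bottom)


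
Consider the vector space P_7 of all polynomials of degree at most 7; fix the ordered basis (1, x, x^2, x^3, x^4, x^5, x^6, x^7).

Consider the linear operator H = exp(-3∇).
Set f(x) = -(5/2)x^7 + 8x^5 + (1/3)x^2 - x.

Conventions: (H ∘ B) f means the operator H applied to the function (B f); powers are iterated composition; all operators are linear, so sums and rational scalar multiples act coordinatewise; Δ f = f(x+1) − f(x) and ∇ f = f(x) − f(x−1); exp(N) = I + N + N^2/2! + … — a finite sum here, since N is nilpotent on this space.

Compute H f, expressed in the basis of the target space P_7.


the image equals g(x) = -(5/2)x^7 + (105/2)x^6 - 622x^5 + (9735/2)x^4 - (52155/2)x^3 + (280216/3)x^2 - (407571/2)x + 412973/2

order-1 term: (105/2)x^6 - (315/2)x^5 + (285/2)x^4 - (45/2)x^3 - (165/2)x^2 + (131/2)x - 25/2
order-2 term: -(945/2)x^5 + (4725/2)x^4 - (9585/2)x^3 + (9855/2)x^2 - (4725/2)x + 681/2
order-3 term: (4725/2)x^4 - 14175x^3 + (66555/2)x^2 - 36045x + 29835/2
order-4 term: -(14175/2)x^3 + 42525x^2 - (177795/2)x + 64395
order-5 term: (25515/2)x^2 - (127575/2)x + 83106
order-6 term: -(25515/2)x + 76545/2
order-7 term: 10935/2
the series for exp(-3∇) f terminates at order 7
exp(-3∇) f = -(5/2)x^7 + (105/2)x^6 - 622x^5 + (9735/2)x^4 - (52155/2)x^3 + (280216/3)x^2 - (407571/2)x + 412973/2


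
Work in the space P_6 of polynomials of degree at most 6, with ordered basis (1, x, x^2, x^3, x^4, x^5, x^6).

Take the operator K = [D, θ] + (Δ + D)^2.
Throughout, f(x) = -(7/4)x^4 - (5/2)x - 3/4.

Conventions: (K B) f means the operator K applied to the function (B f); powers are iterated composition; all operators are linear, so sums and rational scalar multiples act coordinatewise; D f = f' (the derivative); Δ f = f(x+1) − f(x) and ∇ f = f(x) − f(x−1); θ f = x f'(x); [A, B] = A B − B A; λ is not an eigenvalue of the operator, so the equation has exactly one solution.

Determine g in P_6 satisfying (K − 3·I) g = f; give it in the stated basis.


write g with unknown coordinates in the stated basis and equate coefficients in (K − 3·I) g = f
solving from the highest basis element down gives g = (7/12)x^4 + (7/9)x^3 + (91/9)x^2 + (1249/54)x + 13709/324
check: K g = (7/3)x^3 + (91/3)x^2 + (602/9)x + 3407/27
so K g − 3·g = -(7/4)x^4 - (5/2)x - 3/4 = f ✓

the image equals g(x) = (7/12)x^4 + (7/9)x^3 + (91/9)x^2 + (1249/54)x + 13709/324


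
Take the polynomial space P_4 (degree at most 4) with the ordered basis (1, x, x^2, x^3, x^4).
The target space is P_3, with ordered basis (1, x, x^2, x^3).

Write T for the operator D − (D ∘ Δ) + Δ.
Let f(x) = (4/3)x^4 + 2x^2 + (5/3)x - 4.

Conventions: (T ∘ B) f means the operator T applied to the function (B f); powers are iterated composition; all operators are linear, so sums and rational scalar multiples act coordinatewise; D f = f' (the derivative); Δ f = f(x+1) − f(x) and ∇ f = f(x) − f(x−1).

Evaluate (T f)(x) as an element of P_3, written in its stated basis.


the image equals g(x) = (32/3)x^3 - 8x^2 - (8/3)x - 8/3

D f = (16/3)x^3 + 4x + 5/3
Δ f = (16/3)x^3 + 8x^2 + (28/3)x + 5
D Δ f = 16x^2 + 16x + 28/3
(-(D ∘ Δ)) f = -16x^2 - 16x - 28/3
Δ f = (16/3)x^3 + 8x^2 + (28/3)x + 5
(D − (D ∘ Δ) + Δ) f = (32/3)x^3 - 8x^2 - (8/3)x - 8/3


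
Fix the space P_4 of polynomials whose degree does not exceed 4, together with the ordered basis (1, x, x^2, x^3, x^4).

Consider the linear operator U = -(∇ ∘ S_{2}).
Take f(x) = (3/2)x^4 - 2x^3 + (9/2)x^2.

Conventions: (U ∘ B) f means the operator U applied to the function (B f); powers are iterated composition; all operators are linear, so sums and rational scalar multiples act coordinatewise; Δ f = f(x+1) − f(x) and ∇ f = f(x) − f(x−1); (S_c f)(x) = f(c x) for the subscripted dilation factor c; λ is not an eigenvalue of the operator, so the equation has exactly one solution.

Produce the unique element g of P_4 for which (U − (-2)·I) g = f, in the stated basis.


write g with unknown coordinates in the stated basis and equate coefficients in (U − (-2)·I) g = f
solving from the highest basis element down gives g = (3/4)x^4 + 23x^3 + (969/4)x^2 + 717x + 637/2
check: U g = -48x^3 - 480x^2 - 1434x - 637
so U g − (-2)·g = (3/2)x^4 - 2x^3 + (9/2)x^2 = f ✓

the image equals g(x) = (3/4)x^4 + 23x^3 + (969/4)x^2 + 717x + 637/2


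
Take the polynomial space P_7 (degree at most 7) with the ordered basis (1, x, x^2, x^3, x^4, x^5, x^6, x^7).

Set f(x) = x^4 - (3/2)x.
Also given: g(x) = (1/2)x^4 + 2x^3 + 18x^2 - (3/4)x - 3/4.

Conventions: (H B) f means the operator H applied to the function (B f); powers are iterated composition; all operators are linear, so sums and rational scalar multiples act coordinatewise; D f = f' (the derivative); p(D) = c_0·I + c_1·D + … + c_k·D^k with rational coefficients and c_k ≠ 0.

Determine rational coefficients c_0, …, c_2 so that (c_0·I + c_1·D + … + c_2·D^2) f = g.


D^0 f = x^4 - (3/2)x
D^1 f = 4x^3 - 3/2
D^2 f = 12x^2
matching coefficients of g against c_0 f + c_1 Df + … from the top degree down determines the c_i
solution: c_0 = 1/2, c_1 = 1/2, c_2 = 3/2

p(D) = (1/2)·I + (1/2)·D + (3/2)·D^2, i.e. c_0 = 1/2, c_1 = 1/2, c_2 = 3/2


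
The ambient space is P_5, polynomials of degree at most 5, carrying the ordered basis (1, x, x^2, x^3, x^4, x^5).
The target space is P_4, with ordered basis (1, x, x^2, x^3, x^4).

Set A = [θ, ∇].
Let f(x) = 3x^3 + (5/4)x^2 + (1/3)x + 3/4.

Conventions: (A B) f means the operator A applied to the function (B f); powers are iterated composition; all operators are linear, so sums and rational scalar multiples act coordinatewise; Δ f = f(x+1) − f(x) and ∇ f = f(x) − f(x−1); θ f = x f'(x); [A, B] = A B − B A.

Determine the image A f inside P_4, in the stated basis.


∇ f = 9x^2 - (13/2)x + 25/12
θ ∇ f = 18x^2 - (13/2)x
θ f = 9x^3 + (5/2)x^2 + (1/3)x
∇ θ f = 27x^2 - 22x + 41/6
[θ, ∇] f = -9x^2 + (31/2)x - 41/6

g(x) = -9x^2 + (31/2)x - 41/6


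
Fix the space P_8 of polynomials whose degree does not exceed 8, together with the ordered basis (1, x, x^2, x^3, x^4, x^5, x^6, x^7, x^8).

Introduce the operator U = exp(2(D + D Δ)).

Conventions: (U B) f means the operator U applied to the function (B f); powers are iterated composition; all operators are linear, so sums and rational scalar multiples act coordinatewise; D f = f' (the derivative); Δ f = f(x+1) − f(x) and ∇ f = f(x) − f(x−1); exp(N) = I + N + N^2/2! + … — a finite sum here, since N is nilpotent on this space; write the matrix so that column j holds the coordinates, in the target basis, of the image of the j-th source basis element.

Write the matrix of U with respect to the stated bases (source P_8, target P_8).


the matrix is [[1, 2, 8, 38, 216, 1402, 10156, 80838, 698704]; [0, 1, 4, 24, 152, 1080, 8412, 71092, 646704]; [0, 0, 1, 6, 48, 380, 3240, 29442, 284368]; [0, 0, 0, 1, 8, 80, 760, 7560, 78512]; [0, 0, 0, 0, 1, 10, 120, 1330, 15120]; [0, 0, 0, 0, 0, 1, 12, 168, 2128]; [0, 0, 0, 0, 0, 0, 1, 14, 224]; [0, 0, 0, 0, 0, 0, 0, 1, 16]; [0, 0, 0, 0, 0, 0, 0, 0, 1]] (rows listed top to bottom)

image of 1: 1
image of x: x + 2
image of x^2: x^2 + 4x + 8
image of x^3: x^3 + 6x^2 + 24x + 38
image of x^4: x^4 + 8x^3 + 48x^2 + 152x + 216
image of x^5: x^5 + 10x^4 + 80x^3 + 380x^2 + 1080x + 1402
image of x^6: x^6 + 12x^5 + 120x^4 + 760x^3 + 3240x^2 + 8412x + 10156
image of x^7: x^7 + 14x^6 + 168x^5 + 1330x^4 + 7560x^3 + 29442x^2 + 71092x + 80838
image of x^8: x^8 + 16x^7 + 224x^6 + 2128x^5 + 15120x^4 + 78512x^3 + 284368x^2 + 646704x + 698704
each image's coordinates form column j of the matrix


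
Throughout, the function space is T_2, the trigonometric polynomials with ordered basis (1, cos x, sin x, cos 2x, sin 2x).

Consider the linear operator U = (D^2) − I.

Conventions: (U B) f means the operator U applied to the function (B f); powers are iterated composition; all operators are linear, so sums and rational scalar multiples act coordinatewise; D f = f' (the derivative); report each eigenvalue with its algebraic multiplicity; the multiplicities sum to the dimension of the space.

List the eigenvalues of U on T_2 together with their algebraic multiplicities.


λ = -5 (multiplicity 2), λ = -2 (multiplicity 2), λ = -1 (multiplicity 1)

image of 1: -1
image of cos x: -2cos x
image of sin x: -2sin x
image of cos 2x: -5cos 2x
image of sin 2x: -5sin 2x
the matrix is diagonal; its diagonal is (-1, -2, -2, -5, -5)
for a triangular matrix the eigenvalues are the diagonal entries, with algebraic multiplicity their repetition count


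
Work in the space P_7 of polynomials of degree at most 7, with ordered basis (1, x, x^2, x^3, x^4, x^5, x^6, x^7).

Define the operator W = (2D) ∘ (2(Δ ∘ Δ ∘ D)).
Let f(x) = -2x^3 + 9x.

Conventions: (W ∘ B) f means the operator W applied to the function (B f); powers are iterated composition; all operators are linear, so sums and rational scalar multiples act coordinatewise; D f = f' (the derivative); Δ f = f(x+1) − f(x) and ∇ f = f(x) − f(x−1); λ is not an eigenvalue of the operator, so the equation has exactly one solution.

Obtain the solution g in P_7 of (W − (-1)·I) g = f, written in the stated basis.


the image equals g(x) = -2x^3 + 9x

write g with unknown coordinates in the stated basis and equate coefficients in (W − (-1)·I) g = f
solving from the highest basis element down gives g = -2x^3 + 9x
check: W g = 0
so W g − (-1)·g = -2x^3 + 9x = f ✓


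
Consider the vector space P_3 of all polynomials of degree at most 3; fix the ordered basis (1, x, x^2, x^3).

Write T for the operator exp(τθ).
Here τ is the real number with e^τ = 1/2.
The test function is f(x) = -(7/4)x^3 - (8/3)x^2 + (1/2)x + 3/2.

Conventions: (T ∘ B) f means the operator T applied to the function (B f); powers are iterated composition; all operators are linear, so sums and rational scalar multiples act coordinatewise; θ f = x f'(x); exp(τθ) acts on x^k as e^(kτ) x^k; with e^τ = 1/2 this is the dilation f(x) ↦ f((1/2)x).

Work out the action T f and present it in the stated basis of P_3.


exp(τθ) x^k = e^(kτ) x^k; with e^τ = 1/2 this sends x^k to (1/2)^k x^k
x ↦ 1/2 x
x^2 ↦ 1/4 x^2
x^3 ↦ 1/8 x^3
applying this coordinatewise to f: exp(τθ) f = -(7/32)x^3 - (2/3)x^2 + (1/4)x + 3/2

the result is g(x) = -(7/32)x^3 - (2/3)x^2 + (1/4)x + 3/2


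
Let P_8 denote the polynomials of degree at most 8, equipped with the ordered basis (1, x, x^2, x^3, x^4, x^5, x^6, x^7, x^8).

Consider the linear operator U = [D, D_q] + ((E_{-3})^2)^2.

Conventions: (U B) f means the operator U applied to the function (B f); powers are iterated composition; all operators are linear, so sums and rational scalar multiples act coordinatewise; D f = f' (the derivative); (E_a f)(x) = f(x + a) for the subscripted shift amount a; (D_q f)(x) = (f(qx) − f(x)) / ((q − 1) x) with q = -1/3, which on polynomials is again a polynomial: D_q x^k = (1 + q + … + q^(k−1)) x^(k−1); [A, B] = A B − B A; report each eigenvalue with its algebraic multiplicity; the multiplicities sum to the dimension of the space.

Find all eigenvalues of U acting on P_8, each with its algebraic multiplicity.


λ = 1 (multiplicity 9)

image of 1: 1
image of x: x - 12
image of x^2: x^2 - 24x + 428/3
image of x^3: x^3 - 36x^2 + (3884/9)x - 1728
image of x^4: x^4 - 48x^3 + (7768/9)x^2 - 6912x + 20736
image of x^5: x^5 - 60x^4 + (116584/81)x^3 - 17280x^2 + 103680x - 248832
image of x^6: x^6 - 72x^5 + (524692/243)x^4 - 34560x^3 + 311040x^2 - 1492992x + 2985984
image of x^7: x^7 - 84x^6 + (81628/27)x^5 - 60480x^4 + 725760x^3 - 5225472x^2 + 20901888x - 35831808
image of x^8: x^8 - 96x^7 + (8816336/2187)x^6 - 96768x^5 + 1451520x^4 - 13934592x^3 + 83607552x^2 - 286654464x + 429981696
the matrix is upper triangular; its diagonal is (1, 1, 1, 1, 1, 1, 1, 1, 1)
for a triangular matrix the eigenvalues are the diagonal entries, with algebraic multiplicity their repetition count


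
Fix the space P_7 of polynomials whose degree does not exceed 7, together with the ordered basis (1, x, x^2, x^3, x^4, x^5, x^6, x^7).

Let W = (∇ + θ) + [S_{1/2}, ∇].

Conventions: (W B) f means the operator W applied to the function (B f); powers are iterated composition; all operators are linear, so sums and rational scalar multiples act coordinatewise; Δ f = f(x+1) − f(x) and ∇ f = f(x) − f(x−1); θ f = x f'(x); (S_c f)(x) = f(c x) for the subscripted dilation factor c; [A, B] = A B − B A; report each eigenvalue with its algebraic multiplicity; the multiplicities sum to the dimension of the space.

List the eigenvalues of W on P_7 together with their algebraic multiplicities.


image of 1: 0
image of x: x + 3/2
image of x^2: 2x^2 + (5/2)x - 7/4
image of x^3: 3x^3 + (27/8)x^2 - (33/8)x + 15/8
image of x^4: 4x^4 + (17/4)x^3 - (57/8)x^2 + (23/4)x - 31/16
image of x^5: 5x^5 + (165/32)x^4 - (175/16)x^3 + (195/16)x^2 - (235/32)x + 63/32
image of x^6: 6x^6 + (195/32)x^5 - (1005/64)x^4 + (355/16)x^3 - (1185/64)x^2 + (285/32)x - 127/64
image of x^7: 7x^7 + (903/128)x^6 - (2751/128)x^5 + (4725/128)x^4 - (5005/128)x^3 + (3339/128)x^2 - (1337/128)x + 255/128
the matrix is upper triangular; its diagonal is (0, 1, 2, 3, 4, 5, 6, 7)
for a triangular matrix the eigenvalues are the diagonal entries, with algebraic multiplicity their repetition count

λ = 0 (multiplicity 1), λ = 1 (multiplicity 1), λ = 2 (multiplicity 1), λ = 3 (multiplicity 1), λ = 4 (multiplicity 1), λ = 5 (multiplicity 1), λ = 6 (multiplicity 1), λ = 7 (multiplicity 1)
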